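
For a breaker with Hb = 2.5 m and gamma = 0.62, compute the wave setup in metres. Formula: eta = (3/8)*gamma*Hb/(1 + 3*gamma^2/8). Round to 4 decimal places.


eta = (3/8) * gamma * Hb / (1 + 3*gamma^2/8)
Numerator = (3/8) * 0.62 * 2.5 = 0.581250
Denominator = 1 + 3*0.62^2/8 = 1 + 0.144150 = 1.144150
eta = 0.581250 / 1.144150
eta = 0.5080 m

0.5080


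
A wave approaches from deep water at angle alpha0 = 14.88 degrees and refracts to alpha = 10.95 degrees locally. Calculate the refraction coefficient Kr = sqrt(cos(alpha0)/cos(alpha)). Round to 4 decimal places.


Kr = sqrt(cos(alpha0) / cos(alpha))
cos(14.88) = 0.966466
cos(10.95) = 0.981793
Kr = sqrt(0.966466 / 0.981793)
Kr = sqrt(0.984388)
Kr = 0.9922

0.9922


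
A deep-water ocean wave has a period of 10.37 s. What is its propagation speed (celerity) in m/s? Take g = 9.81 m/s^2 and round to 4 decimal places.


We use the deep-water celerity formula:
C = g * T / (2 * pi)
C = 9.81 * 10.37 / (2 * 3.14159...)
C = 101.729700 / 6.283185
C = 16.1908 m/s

16.1908


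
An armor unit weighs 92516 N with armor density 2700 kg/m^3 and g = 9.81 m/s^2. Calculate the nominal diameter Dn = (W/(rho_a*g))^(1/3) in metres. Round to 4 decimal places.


V = W / (rho_a * g)
V = 92516 / (2700 * 9.81)
V = 92516 / 26487.00
V = 3.492883 m^3
Dn = V^(1/3) = 3.492883^(1/3)
Dn = 1.5173 m

1.5173


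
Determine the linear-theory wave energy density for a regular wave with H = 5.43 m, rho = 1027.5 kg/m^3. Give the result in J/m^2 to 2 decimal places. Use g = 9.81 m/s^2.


E = (1/8) * rho * g * H^2
E = (1/8) * 1027.5 * 9.81 * 5.43^2
E = 0.125 * 1027.5 * 9.81 * 29.4849
E = 37150.14 J/m^2

37150.14


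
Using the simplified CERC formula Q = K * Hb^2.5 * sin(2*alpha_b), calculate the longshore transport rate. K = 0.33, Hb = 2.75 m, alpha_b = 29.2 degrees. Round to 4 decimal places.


Q = K * Hb^2.5 * sin(2 * alpha_b)
Hb^2.5 = 2.75^2.5 = 12.540987
sin(2 * 29.2) = sin(58.4) = 0.851727
Q = 0.33 * 12.540987 * 0.851727
Q = 3.5249 m^3/s

3.5249


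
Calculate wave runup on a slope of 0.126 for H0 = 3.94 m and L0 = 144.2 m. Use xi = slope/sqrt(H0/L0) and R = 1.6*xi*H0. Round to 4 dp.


xi = slope / sqrt(H0/L0)
H0/L0 = 3.94/144.2 = 0.027323
sqrt(0.027323) = 0.165297
xi = 0.126 / 0.165297 = 0.762263
R = 1.6 * xi * H0 = 1.6 * 0.762263 * 3.94
R = 4.8053 m

4.8053


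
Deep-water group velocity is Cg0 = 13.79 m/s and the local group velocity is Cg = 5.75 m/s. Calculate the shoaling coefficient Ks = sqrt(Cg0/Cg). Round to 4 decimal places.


Ks = sqrt(Cg0 / Cg)
Ks = sqrt(13.79 / 5.75)
Ks = sqrt(2.3983)
Ks = 1.5486

1.5486


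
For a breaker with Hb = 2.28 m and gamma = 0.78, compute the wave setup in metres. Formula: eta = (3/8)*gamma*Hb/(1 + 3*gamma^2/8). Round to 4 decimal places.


eta = (3/8) * gamma * Hb / (1 + 3*gamma^2/8)
Numerator = (3/8) * 0.78 * 2.28 = 0.666900
Denominator = 1 + 3*0.78^2/8 = 1 + 0.228150 = 1.228150
eta = 0.666900 / 1.228150
eta = 0.5430 m

0.5430


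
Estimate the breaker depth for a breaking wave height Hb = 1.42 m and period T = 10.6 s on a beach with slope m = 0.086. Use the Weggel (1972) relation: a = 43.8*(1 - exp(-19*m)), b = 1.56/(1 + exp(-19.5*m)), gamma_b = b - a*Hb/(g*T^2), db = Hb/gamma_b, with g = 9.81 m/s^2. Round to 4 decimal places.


a = 43.8 * (1 - exp(-19 * m))
exp(-19 * 0.086) = exp(-1.6340) = 0.195147
a = 43.8 * (1 - 0.195147) = 35.252543
b = 1.56 / (1 + exp(-19.5 * m))
exp(-19.5 * 0.086) = exp(-1.6770) = 0.186934
b = 1.56 / (1 + 0.186934) = 1.314311
Hb / (g * T^2) = 1.42 / (9.81 * 10.6^2) = 1.42 / 1102.2516 = 0.00128827
gamma_b = b - a * Hb/(g*T^2) = 1.314311 - 35.252543 * 0.00128827 = 1.268896
db = Hb / gamma_b = 1.42 / 1.268896
db = 1.1191 m

1.1191


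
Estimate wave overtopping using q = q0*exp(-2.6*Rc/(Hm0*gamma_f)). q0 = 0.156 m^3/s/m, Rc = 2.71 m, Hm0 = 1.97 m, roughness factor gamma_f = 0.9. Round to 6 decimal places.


q = q0 * exp(-2.6 * Rc / (Hm0 * gamma_f))
Exponent = -2.6 * 2.71 / (1.97 * 0.9)
= -2.6 * 2.71 / 1.7730
= -3.974055
exp(-3.974055) = 0.018797
q = 0.156 * 0.018797
q = 0.002932 m^3/s/m

0.002932


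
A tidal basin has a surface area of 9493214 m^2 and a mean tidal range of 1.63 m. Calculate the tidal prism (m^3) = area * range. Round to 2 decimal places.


Tidal prism = Area * Tidal range
P = 9493214 * 1.63
P = 15473938.82 m^3

15473938.82


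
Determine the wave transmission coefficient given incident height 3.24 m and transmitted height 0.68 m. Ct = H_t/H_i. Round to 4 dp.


Ct = H_t / H_i
Ct = 0.68 / 3.24
Ct = 0.2099

0.2099


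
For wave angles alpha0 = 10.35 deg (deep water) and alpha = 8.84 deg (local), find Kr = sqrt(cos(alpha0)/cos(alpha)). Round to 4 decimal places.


Kr = sqrt(cos(alpha0) / cos(alpha))
cos(10.35) = 0.983729
cos(8.84) = 0.988121
Kr = sqrt(0.983729 / 0.988121)
Kr = sqrt(0.995554)
Kr = 0.9978

0.9978


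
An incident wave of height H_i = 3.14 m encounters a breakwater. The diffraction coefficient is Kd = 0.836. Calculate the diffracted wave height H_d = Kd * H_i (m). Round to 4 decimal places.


H_d = Kd * H_i
H_d = 0.836 * 3.14
H_d = 2.6250 m

2.6250


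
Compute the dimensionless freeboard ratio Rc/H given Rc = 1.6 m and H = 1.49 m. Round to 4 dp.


Relative freeboard = Rc / H
= 1.6 / 1.49
= 1.0738

1.0738


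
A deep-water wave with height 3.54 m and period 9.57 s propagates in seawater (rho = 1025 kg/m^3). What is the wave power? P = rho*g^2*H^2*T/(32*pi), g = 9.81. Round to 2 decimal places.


P = rho * g^2 * H^2 * T / (32 * pi)
P = 1025 * 9.81^2 * 3.54^2 * 9.57 / (32 * pi)
P = 1025 * 96.2361 * 12.5316 * 9.57 / 100.53096
P = 117673.99 W/m

117673.99


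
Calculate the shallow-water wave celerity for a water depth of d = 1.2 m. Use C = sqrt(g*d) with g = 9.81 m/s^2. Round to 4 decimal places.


Using the shallow-water approximation:
C = sqrt(g * d) = sqrt(9.81 * 1.2)
C = sqrt(11.7720)
C = 3.4310 m/s

3.4310


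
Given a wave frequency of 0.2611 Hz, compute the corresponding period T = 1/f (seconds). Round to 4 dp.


T = 1 / f
T = 1 / 0.2611
T = 3.8300 s

3.8300


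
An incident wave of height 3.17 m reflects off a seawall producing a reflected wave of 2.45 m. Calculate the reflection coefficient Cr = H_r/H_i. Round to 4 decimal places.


Cr = H_r / H_i
Cr = 2.45 / 3.17
Cr = 0.7729

0.7729


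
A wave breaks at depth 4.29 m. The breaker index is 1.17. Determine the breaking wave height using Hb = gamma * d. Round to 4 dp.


Hb = gamma * d
Hb = 1.17 * 4.29
Hb = 5.0193 m

5.0193


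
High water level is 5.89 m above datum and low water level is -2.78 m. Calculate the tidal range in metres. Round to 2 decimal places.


Tidal range = High water - Low water
Tidal range = 5.89 - (-2.78)
Tidal range = 8.67 m

8.67


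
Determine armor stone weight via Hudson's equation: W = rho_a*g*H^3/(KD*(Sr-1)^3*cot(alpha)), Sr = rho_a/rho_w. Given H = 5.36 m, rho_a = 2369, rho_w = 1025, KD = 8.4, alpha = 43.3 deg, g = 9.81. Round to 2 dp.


Sr = rho_a / rho_w = 2369 / 1025 = 2.311220
(Sr - 1) = 1.311220
(Sr - 1)^3 = 2.254375
cot(43.3) = 1 / tan(43.3) = 1 / 0.942352 = 1.061174
Numerator = 2369 * 9.81 * 5.36^3 = 3578725.9065
Denominator = 8.4 * 2.254375 * 1.061174 = 20.095193
W = 3578725.9065 / 20.095193
W = 178088.65 N

178088.65


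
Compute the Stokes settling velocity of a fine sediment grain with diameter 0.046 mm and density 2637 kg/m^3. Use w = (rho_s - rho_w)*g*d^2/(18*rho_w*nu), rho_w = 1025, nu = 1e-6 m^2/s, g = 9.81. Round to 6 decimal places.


w = (rho_s - rho_w) * g * d^2 / (18 * rho_w * nu)
d = 0.046 mm = 0.000046 m
rho_s - rho_w = 2637 - 1025 = 1612
Numerator = 1612 * 9.81 * (0.000046)^2 = 0.000033461832
Denominator = 18 * 1025 * 1e-6 = 0.018450
w = 0.001814 m/s

0.001814


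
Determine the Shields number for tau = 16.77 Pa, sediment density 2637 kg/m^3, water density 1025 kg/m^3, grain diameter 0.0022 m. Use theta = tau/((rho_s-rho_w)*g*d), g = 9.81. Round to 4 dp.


theta = tau / ((rho_s - rho_w) * g * d)
rho_s - rho_w = 2637 - 1025 = 1612
Denominator = 1612 * 9.81 * 0.0022 = 34.790184
theta = 16.77 / 34.790184
theta = 0.4820

0.4820


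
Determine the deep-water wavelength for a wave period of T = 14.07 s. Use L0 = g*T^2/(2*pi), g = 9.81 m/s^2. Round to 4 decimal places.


L0 = g * T^2 / (2 * pi)
L0 = 9.81 * 14.07^2 / (2 * pi)
L0 = 9.81 * 197.9649 / 6.28319
L0 = 1942.0357 / 6.28319
L0 = 309.0846 m

309.0846


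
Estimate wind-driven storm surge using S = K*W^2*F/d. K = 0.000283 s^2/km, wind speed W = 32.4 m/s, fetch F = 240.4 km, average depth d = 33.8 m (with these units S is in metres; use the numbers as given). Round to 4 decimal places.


S = K * W^2 * F / d
W^2 = 32.4^2 = 1049.76
S = 0.000283 * 1049.76 * 240.4 / 33.8
Numerator = 0.000283 * 1049.76 * 240.4 = 71.418532
S = 71.418532 / 33.8 = 2.1130 m

2.1130


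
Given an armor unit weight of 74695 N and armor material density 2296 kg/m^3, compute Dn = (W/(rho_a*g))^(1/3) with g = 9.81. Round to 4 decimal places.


V = W / (rho_a * g)
V = 74695 / (2296 * 9.81)
V = 74695 / 22523.76
V = 3.316276 m^3
Dn = V^(1/3) = 3.316276^(1/3)
Dn = 1.4912 m

1.4912


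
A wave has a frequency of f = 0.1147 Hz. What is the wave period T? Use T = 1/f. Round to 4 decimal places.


T = 1 / f
T = 1 / 0.1147
T = 8.7184 s

8.7184


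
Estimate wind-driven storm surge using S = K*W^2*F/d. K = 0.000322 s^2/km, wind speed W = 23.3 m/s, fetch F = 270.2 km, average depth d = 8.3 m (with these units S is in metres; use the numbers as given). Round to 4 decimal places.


S = K * W^2 * F / d
W^2 = 23.3^2 = 542.89
S = 0.000322 * 542.89 * 270.2 / 8.3
Numerator = 0.000322 * 542.89 * 270.2 = 47.233819
S = 47.233819 / 8.3 = 5.6908 m

5.6908


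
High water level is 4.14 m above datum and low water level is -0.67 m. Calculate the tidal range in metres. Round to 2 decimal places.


Tidal range = High water - Low water
Tidal range = 4.14 - (-0.67)
Tidal range = 4.81 m

4.81


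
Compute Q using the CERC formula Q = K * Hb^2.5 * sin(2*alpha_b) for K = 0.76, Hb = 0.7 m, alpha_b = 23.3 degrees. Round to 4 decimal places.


Q = K * Hb^2.5 * sin(2 * alpha_b)
Hb^2.5 = 0.7^2.5 = 0.409963
sin(2 * 23.3) = sin(46.6) = 0.726575
Q = 0.76 * 0.409963 * 0.726575
Q = 0.2264 m^3/s

0.2264


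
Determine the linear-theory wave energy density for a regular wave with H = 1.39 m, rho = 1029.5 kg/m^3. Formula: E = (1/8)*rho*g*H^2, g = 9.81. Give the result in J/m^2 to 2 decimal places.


E = (1/8) * rho * g * H^2
E = (1/8) * 1029.5 * 9.81 * 1.39^2
E = 0.125 * 1029.5 * 9.81 * 1.9321
E = 2439.13 J/m^2

2439.13


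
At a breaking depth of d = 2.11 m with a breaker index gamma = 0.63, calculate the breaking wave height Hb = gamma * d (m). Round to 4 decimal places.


Hb = gamma * d
Hb = 0.63 * 2.11
Hb = 1.3293 m

1.3293


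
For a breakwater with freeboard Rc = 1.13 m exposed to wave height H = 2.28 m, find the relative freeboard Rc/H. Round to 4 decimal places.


Relative freeboard = Rc / H
= 1.13 / 2.28
= 0.4956

0.4956


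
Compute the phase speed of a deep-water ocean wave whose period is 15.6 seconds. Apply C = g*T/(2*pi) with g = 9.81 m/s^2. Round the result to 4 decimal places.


We use the deep-water celerity formula:
C = g * T / (2 * pi)
C = 9.81 * 15.6 / (2 * 3.14159...)
C = 153.036000 / 6.283185
C = 24.3564 m/s

24.3564


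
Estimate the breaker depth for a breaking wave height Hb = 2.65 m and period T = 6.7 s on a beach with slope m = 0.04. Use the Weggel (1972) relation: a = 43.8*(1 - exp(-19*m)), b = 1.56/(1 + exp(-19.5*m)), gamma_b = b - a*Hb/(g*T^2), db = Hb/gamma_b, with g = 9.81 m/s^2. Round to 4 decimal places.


a = 43.8 * (1 - exp(-19 * m))
exp(-19 * 0.04) = exp(-0.7600) = 0.467666
a = 43.8 * (1 - 0.467666) = 23.316210
b = 1.56 / (1 + exp(-19.5 * m))
exp(-19.5 * 0.04) = exp(-0.7800) = 0.458406
b = 1.56 / (1 + 0.458406) = 1.069661
Hb / (g * T^2) = 2.65 / (9.81 * 6.7^2) = 2.65 / 440.3709 = 0.00601765
gamma_b = b - a * Hb/(g*T^2) = 1.069661 - 23.316210 * 0.00601765 = 0.929352
db = Hb / gamma_b = 2.65 / 0.929352
db = 2.8514 m

2.8514


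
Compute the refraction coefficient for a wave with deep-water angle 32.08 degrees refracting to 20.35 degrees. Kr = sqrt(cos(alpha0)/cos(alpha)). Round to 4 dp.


Kr = sqrt(cos(alpha0) / cos(alpha))
cos(32.08) = 0.847307
cos(20.35) = 0.937586
Kr = sqrt(0.847307 / 0.937586)
Kr = sqrt(0.903712)
Kr = 0.9506

0.9506


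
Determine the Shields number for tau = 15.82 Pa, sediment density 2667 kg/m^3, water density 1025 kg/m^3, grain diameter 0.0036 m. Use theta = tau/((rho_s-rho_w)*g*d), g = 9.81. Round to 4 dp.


theta = tau / ((rho_s - rho_w) * g * d)
rho_s - rho_w = 2667 - 1025 = 1642
Denominator = 1642 * 9.81 * 0.0036 = 57.988872
theta = 15.82 / 57.988872
theta = 0.2728

0.2728


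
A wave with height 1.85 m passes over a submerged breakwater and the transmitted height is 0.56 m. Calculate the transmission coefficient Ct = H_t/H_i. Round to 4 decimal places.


Ct = H_t / H_i
Ct = 0.56 / 1.85
Ct = 0.3027

0.3027


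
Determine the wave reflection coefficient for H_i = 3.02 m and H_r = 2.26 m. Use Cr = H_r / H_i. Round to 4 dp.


Cr = H_r / H_i
Cr = 2.26 / 3.02
Cr = 0.7483

0.7483


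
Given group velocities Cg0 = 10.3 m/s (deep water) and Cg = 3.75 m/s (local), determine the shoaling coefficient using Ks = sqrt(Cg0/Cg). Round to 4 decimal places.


Ks = sqrt(Cg0 / Cg)
Ks = sqrt(10.3 / 3.75)
Ks = sqrt(2.7467)
Ks = 1.6573

1.6573


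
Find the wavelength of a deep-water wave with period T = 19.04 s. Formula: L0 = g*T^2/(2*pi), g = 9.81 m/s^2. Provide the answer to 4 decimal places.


L0 = g * T^2 / (2 * pi)
L0 = 9.81 * 19.04^2 / (2 * pi)
L0 = 9.81 * 362.5216 / 6.28319
L0 = 3556.3369 / 6.28319
L0 = 566.0086 m

566.0086


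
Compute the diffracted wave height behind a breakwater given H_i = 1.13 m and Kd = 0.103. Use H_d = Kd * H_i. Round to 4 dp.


H_d = Kd * H_i
H_d = 0.103 * 1.13
H_d = 0.1164 m

0.1164


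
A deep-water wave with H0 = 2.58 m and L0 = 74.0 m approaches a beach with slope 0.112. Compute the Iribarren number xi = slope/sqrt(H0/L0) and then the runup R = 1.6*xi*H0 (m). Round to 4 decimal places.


xi = slope / sqrt(H0/L0)
H0/L0 = 2.58/74.0 = 0.034865
sqrt(0.034865) = 0.186721
xi = 0.112 / 0.186721 = 0.599824
R = 1.6 * xi * H0 = 1.6 * 0.599824 * 2.58
R = 2.4761 m

2.4761


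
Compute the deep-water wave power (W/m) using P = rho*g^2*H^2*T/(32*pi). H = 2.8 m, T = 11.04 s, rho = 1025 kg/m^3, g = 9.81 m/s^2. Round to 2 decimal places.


P = rho * g^2 * H^2 * T / (32 * pi)
P = 1025 * 9.81^2 * 2.8^2 * 11.04 / (32 * pi)
P = 1025 * 96.2361 * 7.8400 * 11.04 / 100.53096
P = 84927.27 W/m

84927.27


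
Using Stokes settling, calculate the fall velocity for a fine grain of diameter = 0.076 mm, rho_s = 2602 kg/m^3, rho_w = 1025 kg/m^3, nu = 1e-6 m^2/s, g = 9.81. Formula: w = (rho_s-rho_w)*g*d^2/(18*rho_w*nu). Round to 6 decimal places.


w = (rho_s - rho_w) * g * d^2 / (18 * rho_w * nu)
d = 0.076 mm = 0.000076 m
rho_s - rho_w = 2602 - 1025 = 1577
Numerator = 1577 * 9.81 * (0.000076)^2 = 0.000089356857
Denominator = 18 * 1025 * 1e-6 = 0.018450
w = 0.004843 m/s

0.004843


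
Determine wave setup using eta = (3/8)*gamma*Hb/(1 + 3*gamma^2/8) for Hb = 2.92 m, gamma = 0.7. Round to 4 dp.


eta = (3/8) * gamma * Hb / (1 + 3*gamma^2/8)
Numerator = (3/8) * 0.7 * 2.92 = 0.766500
Denominator = 1 + 3*0.7^2/8 = 1 + 0.183750 = 1.183750
eta = 0.766500 / 1.183750
eta = 0.6475 m

0.6475


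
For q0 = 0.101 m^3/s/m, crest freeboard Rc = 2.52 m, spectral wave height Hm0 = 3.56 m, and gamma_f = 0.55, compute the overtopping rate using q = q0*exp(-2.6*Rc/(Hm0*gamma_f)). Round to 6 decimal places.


q = q0 * exp(-2.6 * Rc / (Hm0 * gamma_f))
Exponent = -2.6 * 2.52 / (3.56 * 0.55)
= -2.6 * 2.52 / 1.9580
= -3.346272
exp(-3.346272) = 0.035215
q = 0.101 * 0.035215
q = 0.003557 m^3/s/m

0.003557


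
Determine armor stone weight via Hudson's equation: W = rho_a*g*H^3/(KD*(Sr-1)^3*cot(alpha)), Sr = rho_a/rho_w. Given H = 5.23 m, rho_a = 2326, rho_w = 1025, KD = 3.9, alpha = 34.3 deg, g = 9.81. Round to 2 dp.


Sr = rho_a / rho_w = 2326 / 1025 = 2.269268
(Sr - 1) = 1.269268
(Sr - 1)^3 = 2.044845
cot(34.3) = 1 / tan(34.3) = 1 / 0.682154 = 1.465945
Numerator = 2326 * 9.81 * 5.23^3 = 3264252.7929
Denominator = 3.9 * 2.044845 * 1.465945 = 11.690757
W = 3264252.7929 / 11.690757
W = 279216.55 N

279216.55


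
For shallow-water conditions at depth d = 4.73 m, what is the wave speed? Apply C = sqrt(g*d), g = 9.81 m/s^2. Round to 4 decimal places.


Using the shallow-water approximation:
C = sqrt(g * d) = sqrt(9.81 * 4.73)
C = sqrt(46.4013)
C = 6.8118 m/s

6.8118


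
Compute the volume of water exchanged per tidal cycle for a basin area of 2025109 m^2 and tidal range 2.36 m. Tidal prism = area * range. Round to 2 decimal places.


Tidal prism = Area * Tidal range
P = 2025109 * 2.36
P = 4779257.24 m^3

4779257.24


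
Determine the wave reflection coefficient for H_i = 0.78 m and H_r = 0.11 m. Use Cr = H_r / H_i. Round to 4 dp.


Cr = H_r / H_i
Cr = 0.11 / 0.78
Cr = 0.1410

0.1410


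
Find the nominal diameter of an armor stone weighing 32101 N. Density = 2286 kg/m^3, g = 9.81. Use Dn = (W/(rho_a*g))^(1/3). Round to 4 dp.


V = W / (rho_a * g)
V = 32101 / (2286 * 9.81)
V = 32101 / 22425.66
V = 1.431441 m^3
Dn = V^(1/3) = 1.431441^(1/3)
Dn = 1.1270 m

1.1270


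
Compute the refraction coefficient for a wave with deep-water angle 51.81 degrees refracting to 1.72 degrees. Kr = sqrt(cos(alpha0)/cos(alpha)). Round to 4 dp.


Kr = sqrt(cos(alpha0) / cos(alpha))
cos(51.81) = 0.618271
cos(1.72) = 0.999549
Kr = sqrt(0.618271 / 0.999549)
Kr = sqrt(0.618550)
Kr = 0.7865

0.7865


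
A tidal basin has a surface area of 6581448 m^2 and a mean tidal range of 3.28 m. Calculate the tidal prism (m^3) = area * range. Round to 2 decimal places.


Tidal prism = Area * Tidal range
P = 6581448 * 3.28
P = 21587149.44 m^3

21587149.44


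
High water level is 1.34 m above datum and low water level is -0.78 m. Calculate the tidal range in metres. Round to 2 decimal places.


Tidal range = High water - Low water
Tidal range = 1.34 - (-0.78)
Tidal range = 2.12 m

2.12


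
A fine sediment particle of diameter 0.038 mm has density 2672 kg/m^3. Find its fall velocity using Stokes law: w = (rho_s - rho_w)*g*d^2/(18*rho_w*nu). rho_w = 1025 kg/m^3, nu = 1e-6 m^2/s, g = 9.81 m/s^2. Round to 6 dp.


w = (rho_s - rho_w) * g * d^2 / (18 * rho_w * nu)
d = 0.038 mm = 0.000038 m
rho_s - rho_w = 2672 - 1025 = 1647
Numerator = 1647 * 9.81 * (0.000038)^2 = 0.000023330809
Denominator = 18 * 1025 * 1e-6 = 0.018450
w = 0.001265 m/s

0.001265


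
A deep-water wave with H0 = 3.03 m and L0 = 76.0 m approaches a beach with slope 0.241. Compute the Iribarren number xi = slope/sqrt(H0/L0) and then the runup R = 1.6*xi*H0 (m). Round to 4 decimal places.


xi = slope / sqrt(H0/L0)
H0/L0 = 3.03/76.0 = 0.039868
sqrt(0.039868) = 0.199671
xi = 0.241 / 0.199671 = 1.206987
R = 1.6 * xi * H0 = 1.6 * 1.206987 * 3.03
R = 5.8515 m

5.8515


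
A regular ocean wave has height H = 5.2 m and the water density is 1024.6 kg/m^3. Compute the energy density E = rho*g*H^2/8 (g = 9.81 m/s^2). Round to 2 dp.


E = (1/8) * rho * g * H^2
E = (1/8) * 1024.6 * 9.81 * 5.2^2
E = 0.125 * 1024.6 * 9.81 * 27.0400
E = 33973.48 J/m^2

33973.48


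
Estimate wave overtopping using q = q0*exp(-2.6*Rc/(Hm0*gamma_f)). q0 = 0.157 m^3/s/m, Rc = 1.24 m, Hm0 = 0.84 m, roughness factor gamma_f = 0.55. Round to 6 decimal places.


q = q0 * exp(-2.6 * Rc / (Hm0 * gamma_f))
Exponent = -2.6 * 1.24 / (0.84 * 0.55)
= -2.6 * 1.24 / 0.4620
= -6.978355
exp(-6.978355) = 0.000932
q = 0.157 * 0.000932
q = 0.000146 m^3/s/m

0.000146


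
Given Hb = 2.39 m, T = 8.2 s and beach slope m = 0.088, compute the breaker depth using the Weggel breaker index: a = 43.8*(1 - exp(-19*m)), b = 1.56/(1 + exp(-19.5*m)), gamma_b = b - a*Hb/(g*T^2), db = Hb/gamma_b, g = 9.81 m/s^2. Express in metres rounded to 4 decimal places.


a = 43.8 * (1 - exp(-19 * m))
exp(-19 * 0.088) = exp(-1.6720) = 0.187871
a = 43.8 * (1 - 0.187871) = 35.571252
b = 1.56 / (1 + exp(-19.5 * m))
exp(-19.5 * 0.088) = exp(-1.7160) = 0.179784
b = 1.56 / (1 + 0.179784) = 1.322276
Hb / (g * T^2) = 2.39 / (9.81 * 8.2^2) = 2.39 / 659.6244 = 0.00362327
gamma_b = b - a * Hb/(g*T^2) = 1.322276 - 35.571252 * 0.00362327 = 1.193392
db = Hb / gamma_b = 2.39 / 1.193392
db = 2.0027 m

2.0027


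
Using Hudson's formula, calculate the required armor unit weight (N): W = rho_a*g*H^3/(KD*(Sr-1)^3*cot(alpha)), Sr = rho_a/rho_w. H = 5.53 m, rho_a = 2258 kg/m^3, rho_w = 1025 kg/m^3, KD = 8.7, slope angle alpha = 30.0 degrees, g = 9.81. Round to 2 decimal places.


Sr = rho_a / rho_w = 2258 / 1025 = 2.202927
(Sr - 1) = 1.202927
(Sr - 1)^3 = 1.740675
cot(30.0) = 1 / tan(30.0) = 1 / 0.577350 = 1.732051
Numerator = 2258 * 9.81 * 5.53^3 = 3746004.8807
Denominator = 8.7 * 1.740675 * 1.732051 = 26.229953
W = 3746004.8807 / 26.229953
W = 142814.01 N

142814.01


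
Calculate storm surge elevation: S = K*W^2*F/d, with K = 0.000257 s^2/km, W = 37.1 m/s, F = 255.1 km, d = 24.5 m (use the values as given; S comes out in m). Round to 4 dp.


S = K * W^2 * F / d
W^2 = 37.1^2 = 1376.41
S = 0.000257 * 1376.41 * 255.1 / 24.5
Numerator = 0.000257 * 1376.41 * 255.1 = 90.238403
S = 90.238403 / 24.5 = 3.6832 m

3.6832


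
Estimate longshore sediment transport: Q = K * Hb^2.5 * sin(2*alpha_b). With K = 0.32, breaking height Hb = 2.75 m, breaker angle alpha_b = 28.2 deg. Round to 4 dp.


Q = K * Hb^2.5 * sin(2 * alpha_b)
Hb^2.5 = 2.75^2.5 = 12.540987
sin(2 * 28.2) = sin(56.4) = 0.832921
Q = 0.32 * 12.540987 * 0.832921
Q = 3.3426 m^3/s

3.3426


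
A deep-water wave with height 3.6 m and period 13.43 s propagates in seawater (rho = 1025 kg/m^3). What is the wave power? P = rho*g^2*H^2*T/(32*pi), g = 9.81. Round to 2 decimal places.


P = rho * g^2 * H^2 * T / (32 * pi)
P = 1025 * 9.81^2 * 3.6^2 * 13.43 / (32 * pi)
P = 1025 * 96.2361 * 12.9600 * 13.43 / 100.53096
P = 170782.37 W/m

170782.37


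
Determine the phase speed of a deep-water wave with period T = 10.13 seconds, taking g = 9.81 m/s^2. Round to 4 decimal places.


We use the deep-water celerity formula:
C = g * T / (2 * pi)
C = 9.81 * 10.13 / (2 * 3.14159...)
C = 99.375300 / 6.283185
C = 15.8161 m/s

15.8161


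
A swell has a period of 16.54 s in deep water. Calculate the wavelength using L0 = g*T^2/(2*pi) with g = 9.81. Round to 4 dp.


L0 = g * T^2 / (2 * pi)
L0 = 9.81 * 16.54^2 / (2 * pi)
L0 = 9.81 * 273.5716 / 6.28319
L0 = 2683.7374 / 6.28319
L0 = 427.1301 m

427.1301


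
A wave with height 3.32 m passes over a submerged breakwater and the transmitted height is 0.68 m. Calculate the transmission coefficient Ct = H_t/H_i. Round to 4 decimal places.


Ct = H_t / H_i
Ct = 0.68 / 3.32
Ct = 0.2048

0.2048


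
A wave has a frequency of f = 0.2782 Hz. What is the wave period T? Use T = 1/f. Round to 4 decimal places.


T = 1 / f
T = 1 / 0.2782
T = 3.5945 s

3.5945


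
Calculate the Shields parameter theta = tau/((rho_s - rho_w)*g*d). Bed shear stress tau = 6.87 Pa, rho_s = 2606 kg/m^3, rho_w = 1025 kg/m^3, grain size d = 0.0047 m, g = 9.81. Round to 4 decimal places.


theta = tau / ((rho_s - rho_w) * g * d)
rho_s - rho_w = 2606 - 1025 = 1581
Denominator = 1581 * 9.81 * 0.0047 = 72.895167
theta = 6.87 / 72.895167
theta = 0.0942

0.0942


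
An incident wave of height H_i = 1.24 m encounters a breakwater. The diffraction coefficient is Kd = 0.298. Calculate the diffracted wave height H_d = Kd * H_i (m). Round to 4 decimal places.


H_d = Kd * H_i
H_d = 0.298 * 1.24
H_d = 0.3695 m

0.3695


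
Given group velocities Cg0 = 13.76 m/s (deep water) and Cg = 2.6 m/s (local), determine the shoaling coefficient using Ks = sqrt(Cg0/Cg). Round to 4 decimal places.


Ks = sqrt(Cg0 / Cg)
Ks = sqrt(13.76 / 2.6)
Ks = sqrt(5.2923)
Ks = 2.3005

2.3005


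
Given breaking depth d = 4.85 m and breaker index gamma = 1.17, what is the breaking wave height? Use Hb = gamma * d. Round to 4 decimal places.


Hb = gamma * d
Hb = 1.17 * 4.85
Hb = 5.6745 m

5.6745


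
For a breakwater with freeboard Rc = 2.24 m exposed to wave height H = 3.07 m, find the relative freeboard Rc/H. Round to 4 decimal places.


Relative freeboard = Rc / H
= 2.24 / 3.07
= 0.7296

0.7296


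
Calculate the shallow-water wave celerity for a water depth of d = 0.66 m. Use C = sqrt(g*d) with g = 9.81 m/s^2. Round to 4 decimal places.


Using the shallow-water approximation:
C = sqrt(g * d) = sqrt(9.81 * 0.66)
C = sqrt(6.4746)
C = 2.5445 m/s

2.5445


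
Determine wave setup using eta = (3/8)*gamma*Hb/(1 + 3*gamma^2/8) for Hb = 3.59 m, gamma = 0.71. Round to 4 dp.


eta = (3/8) * gamma * Hb / (1 + 3*gamma^2/8)
Numerator = (3/8) * 0.71 * 3.59 = 0.955837
Denominator = 1 + 3*0.71^2/8 = 1 + 0.189038 = 1.189038
eta = 0.955837 / 1.189038
eta = 0.8039 m

0.8039


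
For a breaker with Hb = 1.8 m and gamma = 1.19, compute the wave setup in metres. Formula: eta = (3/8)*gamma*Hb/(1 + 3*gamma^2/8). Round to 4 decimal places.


eta = (3/8) * gamma * Hb / (1 + 3*gamma^2/8)
Numerator = (3/8) * 1.19 * 1.8 = 0.803250
Denominator = 1 + 3*1.19^2/8 = 1 + 0.531038 = 1.531038
eta = 0.803250 / 1.531038
eta = 0.5246 m

0.5246


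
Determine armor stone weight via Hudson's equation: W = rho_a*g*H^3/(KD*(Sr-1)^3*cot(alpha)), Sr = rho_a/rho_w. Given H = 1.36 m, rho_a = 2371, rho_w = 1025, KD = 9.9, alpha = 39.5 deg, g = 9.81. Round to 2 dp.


Sr = rho_a / rho_w = 2371 / 1025 = 2.313171
(Sr - 1) = 1.313171
(Sr - 1)^3 = 2.264454
cot(39.5) = 1 / tan(39.5) = 1 / 0.824336 = 1.213097
Numerator = 2371 * 9.81 * 1.36^3 = 58508.2740
Denominator = 9.9 * 2.264454 * 1.213097 = 27.195328
W = 58508.2740 / 27.195328
W = 2151.41 N

2151.41


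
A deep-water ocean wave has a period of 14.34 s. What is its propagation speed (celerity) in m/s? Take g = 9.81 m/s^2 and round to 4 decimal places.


We use the deep-water celerity formula:
C = g * T / (2 * pi)
C = 9.81 * 14.34 / (2 * 3.14159...)
C = 140.675400 / 6.283185
C = 22.3892 m/s

22.3892


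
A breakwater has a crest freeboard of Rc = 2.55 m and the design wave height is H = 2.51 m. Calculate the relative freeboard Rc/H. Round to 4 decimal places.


Relative freeboard = Rc / H
= 2.55 / 2.51
= 1.0159

1.0159


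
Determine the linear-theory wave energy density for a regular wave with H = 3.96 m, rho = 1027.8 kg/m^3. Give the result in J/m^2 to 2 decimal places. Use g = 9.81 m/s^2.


E = (1/8) * rho * g * H^2
E = (1/8) * 1027.8 * 9.81 * 3.96^2
E = 0.125 * 1027.8 * 9.81 * 15.6816
E = 19764.14 J/m^2

19764.14


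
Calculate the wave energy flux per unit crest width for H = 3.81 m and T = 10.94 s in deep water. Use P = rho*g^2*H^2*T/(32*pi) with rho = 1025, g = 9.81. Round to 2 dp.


P = rho * g^2 * H^2 * T / (32 * pi)
P = 1025 * 9.81^2 * 3.81^2 * 10.94 / (32 * pi)
P = 1025 * 96.2361 * 14.5161 * 10.94 / 100.53096
P = 155822.19 W/m

155822.19


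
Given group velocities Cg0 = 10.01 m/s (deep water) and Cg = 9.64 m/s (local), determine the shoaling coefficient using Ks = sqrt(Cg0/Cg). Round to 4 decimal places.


Ks = sqrt(Cg0 / Cg)
Ks = sqrt(10.01 / 9.64)
Ks = sqrt(1.0384)
Ks = 1.0190

1.0190


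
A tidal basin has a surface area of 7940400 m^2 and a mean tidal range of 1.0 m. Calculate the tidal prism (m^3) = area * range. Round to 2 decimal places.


Tidal prism = Area * Tidal range
P = 7940400 * 1.0
P = 7940400.00 m^3

7940400.00


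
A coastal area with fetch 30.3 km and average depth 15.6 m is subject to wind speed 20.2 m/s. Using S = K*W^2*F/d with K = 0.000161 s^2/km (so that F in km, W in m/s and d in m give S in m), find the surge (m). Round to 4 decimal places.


S = K * W^2 * F / d
W^2 = 20.2^2 = 408.04
S = 0.000161 * 408.04 * 30.3 / 15.6
Numerator = 0.000161 * 408.04 * 30.3 = 1.990542
S = 1.990542 / 15.6 = 0.1276 m

0.1276


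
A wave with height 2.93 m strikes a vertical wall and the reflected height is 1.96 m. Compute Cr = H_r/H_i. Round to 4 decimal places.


Cr = H_r / H_i
Cr = 1.96 / 2.93
Cr = 0.6689

0.6689


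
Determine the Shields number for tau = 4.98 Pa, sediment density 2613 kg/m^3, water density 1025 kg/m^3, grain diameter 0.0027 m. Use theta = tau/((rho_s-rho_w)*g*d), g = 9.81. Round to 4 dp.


theta = tau / ((rho_s - rho_w) * g * d)
rho_s - rho_w = 2613 - 1025 = 1588
Denominator = 1588 * 9.81 * 0.0027 = 42.061356
theta = 4.98 / 42.061356
theta = 0.1184

0.1184


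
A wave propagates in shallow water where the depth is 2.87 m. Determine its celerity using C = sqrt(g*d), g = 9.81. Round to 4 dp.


Using the shallow-water approximation:
C = sqrt(g * d) = sqrt(9.81 * 2.87)
C = sqrt(28.1547)
C = 5.3061 m/s

5.3061


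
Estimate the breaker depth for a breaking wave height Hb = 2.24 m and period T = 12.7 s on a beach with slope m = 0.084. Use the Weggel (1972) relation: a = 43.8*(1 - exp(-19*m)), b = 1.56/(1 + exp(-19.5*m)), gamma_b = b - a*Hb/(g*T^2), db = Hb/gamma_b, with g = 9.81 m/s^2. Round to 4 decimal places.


a = 43.8 * (1 - exp(-19 * m))
exp(-19 * 0.084) = exp(-1.5960) = 0.202706
a = 43.8 * (1 - 0.202706) = 34.921489
b = 1.56 / (1 + exp(-19.5 * m))
exp(-19.5 * 0.084) = exp(-1.6380) = 0.194368
b = 1.56 / (1 + 0.194368) = 1.306130
Hb / (g * T^2) = 2.24 / (9.81 * 12.7^2) = 2.24 / 1582.2549 = 0.00141570
gamma_b = b - a * Hb/(g*T^2) = 1.306130 - 34.921489 * 0.00141570 = 1.256691
db = Hb / gamma_b = 2.24 / 1.256691
db = 1.7825 m

1.7825


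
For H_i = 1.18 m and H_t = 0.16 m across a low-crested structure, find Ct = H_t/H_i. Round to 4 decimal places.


Ct = H_t / H_i
Ct = 0.16 / 1.18
Ct = 0.1356

0.1356


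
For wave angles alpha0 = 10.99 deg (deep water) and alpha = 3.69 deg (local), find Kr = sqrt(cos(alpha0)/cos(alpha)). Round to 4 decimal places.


Kr = sqrt(cos(alpha0) / cos(alpha))
cos(10.99) = 0.981660
cos(3.69) = 0.997927
Kr = sqrt(0.981660 / 0.997927)
Kr = sqrt(0.983700)
Kr = 0.9918

0.9918


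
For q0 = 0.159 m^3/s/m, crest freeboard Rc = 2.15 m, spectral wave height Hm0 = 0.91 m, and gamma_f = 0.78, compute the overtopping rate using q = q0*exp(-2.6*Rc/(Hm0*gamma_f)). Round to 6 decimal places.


q = q0 * exp(-2.6 * Rc / (Hm0 * gamma_f))
Exponent = -2.6 * 2.15 / (0.91 * 0.78)
= -2.6 * 2.15 / 0.7098
= -7.875458
exp(-7.875458) = 0.000380
q = 0.159 * 0.000380
q = 0.000060 m^3/s/m

0.000060


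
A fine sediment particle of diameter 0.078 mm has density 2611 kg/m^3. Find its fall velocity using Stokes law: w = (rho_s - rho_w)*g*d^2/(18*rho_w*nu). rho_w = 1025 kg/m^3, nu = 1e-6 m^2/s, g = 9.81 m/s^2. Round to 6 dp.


w = (rho_s - rho_w) * g * d^2 / (18 * rho_w * nu)
d = 0.078 mm = 0.000078 m
rho_s - rho_w = 2611 - 1025 = 1586
Numerator = 1586 * 9.81 * (0.000078)^2 = 0.000094658887
Denominator = 18 * 1025 * 1e-6 = 0.018450
w = 0.005131 m/s

0.005131


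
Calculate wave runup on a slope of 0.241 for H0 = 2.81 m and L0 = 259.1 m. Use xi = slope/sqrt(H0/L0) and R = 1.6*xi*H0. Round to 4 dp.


xi = slope / sqrt(H0/L0)
H0/L0 = 2.81/259.1 = 0.010845
sqrt(0.010845) = 0.104140
xi = 0.241 / 0.104140 = 2.314182
R = 1.6 * xi * H0 = 1.6 * 2.314182 * 2.81
R = 10.4046 m

10.4046


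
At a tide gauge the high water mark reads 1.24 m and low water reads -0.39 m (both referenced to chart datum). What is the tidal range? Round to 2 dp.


Tidal range = High water - Low water
Tidal range = 1.24 - (-0.39)
Tidal range = 1.63 m

1.63


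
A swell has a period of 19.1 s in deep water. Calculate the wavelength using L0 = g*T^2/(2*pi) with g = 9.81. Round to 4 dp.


L0 = g * T^2 / (2 * pi)
L0 = 9.81 * 19.1^2 / (2 * pi)
L0 = 9.81 * 364.8100 / 6.28319
L0 = 3578.7861 / 6.28319
L0 = 569.5815 m

569.5815


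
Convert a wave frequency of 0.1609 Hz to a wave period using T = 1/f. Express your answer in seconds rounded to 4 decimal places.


T = 1 / f
T = 1 / 0.1609
T = 6.2150 s

6.2150


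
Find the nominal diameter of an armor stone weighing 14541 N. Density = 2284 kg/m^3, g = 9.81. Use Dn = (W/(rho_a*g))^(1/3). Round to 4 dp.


V = W / (rho_a * g)
V = 14541 / (2284 * 9.81)
V = 14541 / 22406.04
V = 0.648977 m^3
Dn = V^(1/3) = 0.648977^(1/3)
Dn = 0.8658 m

0.8658


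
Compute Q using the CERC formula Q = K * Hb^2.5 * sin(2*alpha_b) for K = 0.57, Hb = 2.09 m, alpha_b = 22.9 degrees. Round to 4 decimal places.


Q = K * Hb^2.5 * sin(2 * alpha_b)
Hb^2.5 = 2.09^2.5 = 6.314889
sin(2 * 22.9) = sin(45.8) = 0.716911
Q = 0.57 * 6.314889 * 0.716911
Q = 2.5805 m^3/s

2.5805


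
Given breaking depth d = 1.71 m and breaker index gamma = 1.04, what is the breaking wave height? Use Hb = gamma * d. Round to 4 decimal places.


Hb = gamma * d
Hb = 1.04 * 1.71
Hb = 1.7784 m

1.7784


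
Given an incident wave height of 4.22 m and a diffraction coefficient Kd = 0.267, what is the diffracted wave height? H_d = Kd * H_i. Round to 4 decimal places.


H_d = Kd * H_i
H_d = 0.267 * 4.22
H_d = 1.1267 m

1.1267


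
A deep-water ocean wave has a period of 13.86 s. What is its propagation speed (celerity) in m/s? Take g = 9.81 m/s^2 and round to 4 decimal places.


We use the deep-water celerity formula:
C = g * T / (2 * pi)
C = 9.81 * 13.86 / (2 * 3.14159...)
C = 135.966600 / 6.283185
C = 21.6398 m/s

21.6398


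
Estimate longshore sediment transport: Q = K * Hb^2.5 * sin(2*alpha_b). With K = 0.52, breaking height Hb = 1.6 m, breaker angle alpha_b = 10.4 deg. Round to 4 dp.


Q = K * Hb^2.5 * sin(2 * alpha_b)
Hb^2.5 = 1.6^2.5 = 3.238172
sin(2 * 10.4) = sin(20.8) = 0.355107
Q = 0.52 * 3.238172 * 0.355107
Q = 0.5979 m^3/s

0.5979


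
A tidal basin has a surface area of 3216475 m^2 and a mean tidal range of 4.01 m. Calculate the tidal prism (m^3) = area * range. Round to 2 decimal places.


Tidal prism = Area * Tidal range
P = 3216475 * 4.01
P = 12898064.75 m^3

12898064.75


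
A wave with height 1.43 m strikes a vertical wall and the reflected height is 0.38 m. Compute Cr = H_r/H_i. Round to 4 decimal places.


Cr = H_r / H_i
Cr = 0.38 / 1.43
Cr = 0.2657

0.2657


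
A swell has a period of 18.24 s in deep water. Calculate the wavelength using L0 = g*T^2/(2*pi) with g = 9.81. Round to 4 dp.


L0 = g * T^2 / (2 * pi)
L0 = 9.81 * 18.24^2 / (2 * pi)
L0 = 9.81 * 332.6976 / 6.28319
L0 = 3263.7635 / 6.28319
L0 = 519.4441 m

519.4441


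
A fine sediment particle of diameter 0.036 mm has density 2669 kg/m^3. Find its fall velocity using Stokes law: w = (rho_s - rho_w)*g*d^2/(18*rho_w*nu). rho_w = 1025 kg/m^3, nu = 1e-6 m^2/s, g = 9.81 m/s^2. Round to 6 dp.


w = (rho_s - rho_w) * g * d^2 / (18 * rho_w * nu)
d = 0.036 mm = 0.000036 m
rho_s - rho_w = 2669 - 1025 = 1644
Numerator = 1644 * 9.81 * (0.000036)^2 = 0.000020901421
Denominator = 18 * 1025 * 1e-6 = 0.018450
w = 0.001133 m/s

0.001133


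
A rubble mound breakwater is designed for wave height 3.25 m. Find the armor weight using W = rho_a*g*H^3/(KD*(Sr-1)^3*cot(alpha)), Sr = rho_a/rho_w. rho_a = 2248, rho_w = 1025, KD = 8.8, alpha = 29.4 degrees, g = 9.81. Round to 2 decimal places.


Sr = rho_a / rho_w = 2248 / 1025 = 2.193171
(Sr - 1) = 1.193171
(Sr - 1)^3 = 1.698665
cot(29.4) = 1 / tan(29.4) = 1 / 0.563471 = 1.774714
Numerator = 2248 * 9.81 * 3.25^3 = 757034.0212
Denominator = 8.8 * 1.698665 * 1.774714 = 26.528876
W = 757034.0212 / 26.528876
W = 28536.23 N

28536.23


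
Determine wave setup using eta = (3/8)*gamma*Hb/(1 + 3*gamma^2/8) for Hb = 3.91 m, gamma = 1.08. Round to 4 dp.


eta = (3/8) * gamma * Hb / (1 + 3*gamma^2/8)
Numerator = (3/8) * 1.08 * 3.91 = 1.583550
Denominator = 1 + 3*1.08^2/8 = 1 + 0.437400 = 1.437400
eta = 1.583550 / 1.437400
eta = 1.1017 m

1.1017


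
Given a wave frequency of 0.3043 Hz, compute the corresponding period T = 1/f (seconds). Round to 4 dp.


T = 1 / f
T = 1 / 0.3043
T = 3.2862 s

3.2862


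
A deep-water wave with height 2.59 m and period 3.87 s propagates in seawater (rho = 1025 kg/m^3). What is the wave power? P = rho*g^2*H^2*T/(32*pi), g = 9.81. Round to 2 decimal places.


P = rho * g^2 * H^2 * T / (32 * pi)
P = 1025 * 9.81^2 * 2.59^2 * 3.87 / (32 * pi)
P = 1025 * 96.2361 * 6.7081 * 3.87 / 100.53096
P = 25472.56 W/m

25472.56


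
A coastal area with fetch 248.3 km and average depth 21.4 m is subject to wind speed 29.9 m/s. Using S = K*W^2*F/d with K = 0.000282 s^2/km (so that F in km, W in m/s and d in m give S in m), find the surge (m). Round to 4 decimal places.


S = K * W^2 * F / d
W^2 = 29.9^2 = 894.01
S = 0.000282 * 894.01 * 248.3 / 21.4
Numerator = 0.000282 * 894.01 * 248.3 = 62.599117
S = 62.599117 / 21.4 = 2.9252 m

2.9252


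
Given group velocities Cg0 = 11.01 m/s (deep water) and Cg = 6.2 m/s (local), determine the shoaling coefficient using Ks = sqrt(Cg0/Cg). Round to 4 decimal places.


Ks = sqrt(Cg0 / Cg)
Ks = sqrt(11.01 / 6.2)
Ks = sqrt(1.7758)
Ks = 1.3326

1.3326


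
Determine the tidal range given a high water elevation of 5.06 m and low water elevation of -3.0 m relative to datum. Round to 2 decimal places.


Tidal range = High water - Low water
Tidal range = 5.06 - (-3.0)
Tidal range = 8.06 m

8.06


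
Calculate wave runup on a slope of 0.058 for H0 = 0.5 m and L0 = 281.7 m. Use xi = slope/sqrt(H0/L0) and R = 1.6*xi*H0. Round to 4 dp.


xi = slope / sqrt(H0/L0)
H0/L0 = 0.5/281.7 = 0.001775
sqrt(0.001775) = 0.042130
xi = 0.058 / 0.042130 = 1.376691
R = 1.6 * xi * H0 = 1.6 * 1.376691 * 0.5
R = 1.1014 m

1.1014


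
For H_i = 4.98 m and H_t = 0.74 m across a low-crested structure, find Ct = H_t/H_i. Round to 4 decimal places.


Ct = H_t / H_i
Ct = 0.74 / 4.98
Ct = 0.1486

0.1486


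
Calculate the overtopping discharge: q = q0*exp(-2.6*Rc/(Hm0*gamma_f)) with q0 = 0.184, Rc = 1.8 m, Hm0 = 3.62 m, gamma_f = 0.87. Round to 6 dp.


q = q0 * exp(-2.6 * Rc / (Hm0 * gamma_f))
Exponent = -2.6 * 1.8 / (3.62 * 0.87)
= -2.6 * 1.8 / 3.1494
= -1.485997
exp(-1.485997) = 0.226277
q = 0.184 * 0.226277
q = 0.041635 m^3/s/m

0.041635


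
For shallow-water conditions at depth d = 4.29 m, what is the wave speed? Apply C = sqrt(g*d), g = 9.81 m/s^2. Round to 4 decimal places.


Using the shallow-water approximation:
C = sqrt(g * d) = sqrt(9.81 * 4.29)
C = sqrt(42.0849)
C = 6.4873 m/s

6.4873


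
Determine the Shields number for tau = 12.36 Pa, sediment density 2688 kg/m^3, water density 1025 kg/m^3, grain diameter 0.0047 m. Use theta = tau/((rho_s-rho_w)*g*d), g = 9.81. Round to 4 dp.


theta = tau / ((rho_s - rho_w) * g * d)
rho_s - rho_w = 2688 - 1025 = 1663
Denominator = 1663 * 9.81 * 0.0047 = 76.675941
theta = 12.36 / 76.675941
theta = 0.1612

0.1612


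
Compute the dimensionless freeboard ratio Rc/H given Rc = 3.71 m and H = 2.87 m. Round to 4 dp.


Relative freeboard = Rc / H
= 3.71 / 2.87
= 1.2927

1.2927


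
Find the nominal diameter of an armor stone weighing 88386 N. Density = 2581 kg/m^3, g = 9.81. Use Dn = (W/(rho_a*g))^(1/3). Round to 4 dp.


V = W / (rho_a * g)
V = 88386 / (2581 * 9.81)
V = 88386 / 25319.61
V = 3.490812 m^3
Dn = V^(1/3) = 3.490812^(1/3)
Dn = 1.5170 m

1.5170


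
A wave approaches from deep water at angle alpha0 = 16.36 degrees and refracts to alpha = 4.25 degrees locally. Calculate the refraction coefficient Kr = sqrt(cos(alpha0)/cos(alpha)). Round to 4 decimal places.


Kr = sqrt(cos(alpha0) / cos(alpha))
cos(16.36) = 0.959511
cos(4.25) = 0.997250
Kr = sqrt(0.959511 / 0.997250)
Kr = sqrt(0.962157)
Kr = 0.9809

0.9809


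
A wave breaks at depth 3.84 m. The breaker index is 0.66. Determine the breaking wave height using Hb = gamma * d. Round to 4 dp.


Hb = gamma * d
Hb = 0.66 * 3.84
Hb = 2.5344 m

2.5344


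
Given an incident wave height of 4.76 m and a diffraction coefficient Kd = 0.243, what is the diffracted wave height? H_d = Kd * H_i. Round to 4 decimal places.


H_d = Kd * H_i
H_d = 0.243 * 4.76
H_d = 1.1567 m

1.1567


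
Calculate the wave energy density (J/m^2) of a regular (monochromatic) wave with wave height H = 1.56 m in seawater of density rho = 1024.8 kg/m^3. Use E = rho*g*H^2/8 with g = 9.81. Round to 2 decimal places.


E = (1/8) * rho * g * H^2
E = (1/8) * 1024.8 * 9.81 * 1.56^2
E = 0.125 * 1024.8 * 9.81 * 2.4336
E = 3058.21 J/m^2

3058.21
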